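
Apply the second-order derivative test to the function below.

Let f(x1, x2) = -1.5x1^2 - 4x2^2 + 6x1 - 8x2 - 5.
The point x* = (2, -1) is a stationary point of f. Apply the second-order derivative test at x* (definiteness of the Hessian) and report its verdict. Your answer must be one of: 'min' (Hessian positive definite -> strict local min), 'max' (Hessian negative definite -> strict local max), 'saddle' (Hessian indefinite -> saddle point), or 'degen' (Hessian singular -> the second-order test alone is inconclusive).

Compute the Hessian H = grad^2 f:
  H = [[-3, 0], [0, -8]]
Verify stationarity: grad f(x*) = H x* + g = (0, 0).
Eigenvalues of H: -8, -3.
Both eigenvalues < 0, so H is negative definite -> x* is a strict local max.

max


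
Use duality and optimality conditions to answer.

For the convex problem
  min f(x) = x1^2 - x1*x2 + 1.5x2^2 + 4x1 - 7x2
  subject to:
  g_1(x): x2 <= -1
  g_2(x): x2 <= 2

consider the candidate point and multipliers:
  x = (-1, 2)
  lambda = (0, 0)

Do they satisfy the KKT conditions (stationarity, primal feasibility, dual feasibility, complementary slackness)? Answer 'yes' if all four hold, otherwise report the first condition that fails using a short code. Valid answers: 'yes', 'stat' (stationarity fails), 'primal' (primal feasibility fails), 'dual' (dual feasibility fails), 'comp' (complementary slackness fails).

Gradient of f: grad f(x) = Q x + c = (0, 0)
Constraint values g_i(x) = a_i^T x - b_i:
  g_1((-1, 2)) = 3
  g_2((-1, 2)) = 0
Stationarity residual: grad f(x) + sum_i lambda_i a_i = (0, 0)
  -> stationarity OK
Primal feasibility (all g_i <= 0): FAILS
Dual feasibility (all lambda_i >= 0): OK
Complementary slackness (lambda_i * g_i(x) = 0 for all i): OK

Verdict: the first failing condition is primal_feasibility -> primal.

primal


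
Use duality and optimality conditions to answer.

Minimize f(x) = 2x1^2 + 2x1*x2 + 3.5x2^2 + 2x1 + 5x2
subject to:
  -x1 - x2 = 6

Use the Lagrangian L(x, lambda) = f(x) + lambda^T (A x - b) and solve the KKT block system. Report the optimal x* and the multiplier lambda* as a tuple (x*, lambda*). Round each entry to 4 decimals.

Form the Lagrangian:
  L(x, lambda) = (1/2) x^T Q x + c^T x + lambda^T (A x - b)
Stationarity (grad_x L = 0): Q x + c + A^T lambda = 0.
Primal feasibility: A x = b.

This gives the KKT block system:
  [ Q   A^T ] [ x     ]   [-c ]
  [ A    0  ] [ lambda ] = [ b ]

Solving the linear system:
  x*      = (-3.8571, -2.1429)
  lambda* = (-17.7143)
  f(x*)   = 43.9286

x* = (-3.8571, -2.1429), lambda* = (-17.7143)


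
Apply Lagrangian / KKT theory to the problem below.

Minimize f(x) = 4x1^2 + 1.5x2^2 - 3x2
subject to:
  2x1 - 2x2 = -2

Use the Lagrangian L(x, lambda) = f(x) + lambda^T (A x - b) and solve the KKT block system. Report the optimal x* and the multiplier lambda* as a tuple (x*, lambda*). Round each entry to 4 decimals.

Form the Lagrangian:
  L(x, lambda) = (1/2) x^T Q x + c^T x + lambda^T (A x - b)
Stationarity (grad_x L = 0): Q x + c + A^T lambda = 0.
Primal feasibility: A x = b.

This gives the KKT block system:
  [ Q   A^T ] [ x     ]   [-c ]
  [ A    0  ] [ lambda ] = [ b ]

Solving the linear system:
  x*      = (0, 1)
  lambda* = (0)
  f(x*)   = -1.5

x* = (0, 1), lambda* = (0)


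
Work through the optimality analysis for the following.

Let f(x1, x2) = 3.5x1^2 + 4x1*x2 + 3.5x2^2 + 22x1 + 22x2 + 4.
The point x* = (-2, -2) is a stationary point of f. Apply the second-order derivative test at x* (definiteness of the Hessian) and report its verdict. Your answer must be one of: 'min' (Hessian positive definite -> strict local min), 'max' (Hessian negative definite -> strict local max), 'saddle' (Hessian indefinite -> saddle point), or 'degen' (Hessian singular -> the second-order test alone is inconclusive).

Compute the Hessian H = grad^2 f:
  H = [[7, 4], [4, 7]]
Verify stationarity: grad f(x*) = H x* + g = (0, 0).
Eigenvalues of H: 3, 11.
Both eigenvalues > 0, so H is positive definite -> x* is a strict local min.

min


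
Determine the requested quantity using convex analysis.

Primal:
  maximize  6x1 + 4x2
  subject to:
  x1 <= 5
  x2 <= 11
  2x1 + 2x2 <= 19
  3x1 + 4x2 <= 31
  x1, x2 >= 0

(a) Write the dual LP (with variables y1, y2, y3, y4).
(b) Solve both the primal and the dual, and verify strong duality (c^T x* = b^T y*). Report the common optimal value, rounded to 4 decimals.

The standard primal-dual pair for 'max c^T x s.t. A x <= b, x >= 0' is:
  Dual:  min b^T y  s.t.  A^T y >= c,  y >= 0.

So the dual LP is:
  minimize  5y1 + 11y2 + 19y3 + 31y4
  subject to:
    y1 + 2y3 + 3y4 >= 6
    y2 + 2y3 + 4y4 >= 4
    y1, y2, y3, y4 >= 0

Solving the primal: x* = (5, 4).
  primal value c^T x* = 46.
Solving the dual: y* = (3, 0, 0, 1).
  dual value b^T y* = 46.
Strong duality: c^T x* = b^T y*. Confirmed.

46


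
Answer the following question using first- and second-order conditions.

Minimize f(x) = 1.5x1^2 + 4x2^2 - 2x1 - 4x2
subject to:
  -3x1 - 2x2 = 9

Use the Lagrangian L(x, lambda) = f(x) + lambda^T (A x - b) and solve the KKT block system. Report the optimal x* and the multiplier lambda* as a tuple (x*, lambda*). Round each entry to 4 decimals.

Form the Lagrangian:
  L(x, lambda) = (1/2) x^T Q x + c^T x + lambda^T (A x - b)
Stationarity (grad_x L = 0): Q x + c + A^T lambda = 0.
Primal feasibility: A x = b.

This gives the KKT block system:
  [ Q   A^T ] [ x     ]   [-c ]
  [ A    0  ] [ lambda ] = [ b ]

Solving the linear system:
  x*      = (-2.7619, -0.3571)
  lambda* = (-3.4286)
  f(x*)   = 18.9048

x* = (-2.7619, -0.3571), lambda* = (-3.4286)


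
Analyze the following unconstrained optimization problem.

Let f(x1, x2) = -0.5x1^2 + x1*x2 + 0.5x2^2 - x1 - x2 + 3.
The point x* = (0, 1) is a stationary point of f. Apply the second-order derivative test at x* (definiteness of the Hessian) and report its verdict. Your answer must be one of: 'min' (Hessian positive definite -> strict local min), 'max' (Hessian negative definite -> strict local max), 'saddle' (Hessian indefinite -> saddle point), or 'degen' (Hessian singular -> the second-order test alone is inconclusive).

Compute the Hessian H = grad^2 f:
  H = [[-1, 1], [1, 1]]
Verify stationarity: grad f(x*) = H x* + g = (0, 0).
Eigenvalues of H: -1.4142, 1.4142.
Eigenvalues have mixed signs, so H is indefinite -> x* is a saddle point.

saddle


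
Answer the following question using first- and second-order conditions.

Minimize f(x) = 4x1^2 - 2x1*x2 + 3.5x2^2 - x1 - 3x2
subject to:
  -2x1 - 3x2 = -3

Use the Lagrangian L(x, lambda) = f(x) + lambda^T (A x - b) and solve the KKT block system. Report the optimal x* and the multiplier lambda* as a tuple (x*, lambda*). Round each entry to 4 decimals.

Form the Lagrangian:
  L(x, lambda) = (1/2) x^T Q x + c^T x + lambda^T (A x - b)
Stationarity (grad_x L = 0): Q x + c + A^T lambda = 0.
Primal feasibility: A x = b.

This gives the KKT block system:
  [ Q   A^T ] [ x     ]   [-c ]
  [ A    0  ] [ lambda ] = [ b ]

Solving the linear system:
  x*      = (0.4113, 0.7258)
  lambda* = (0.4194)
  f(x*)   = -0.6653

x* = (0.4113, 0.7258), lambda* = (0.4194)


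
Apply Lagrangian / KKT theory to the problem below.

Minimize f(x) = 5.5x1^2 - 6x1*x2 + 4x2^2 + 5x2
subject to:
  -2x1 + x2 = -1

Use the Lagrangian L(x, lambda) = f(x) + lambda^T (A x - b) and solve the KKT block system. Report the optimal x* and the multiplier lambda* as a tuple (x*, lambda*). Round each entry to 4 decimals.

Form the Lagrangian:
  L(x, lambda) = (1/2) x^T Q x + c^T x + lambda^T (A x - b)
Stationarity (grad_x L = 0): Q x + c + A^T lambda = 0.
Primal feasibility: A x = b.

This gives the KKT block system:
  [ Q   A^T ] [ x     ]   [-c ]
  [ A    0  ] [ lambda ] = [ b ]

Solving the linear system:
  x*      = (0, -1)
  lambda* = (3)
  f(x*)   = -1

x* = (0, -1), lambda* = (3)


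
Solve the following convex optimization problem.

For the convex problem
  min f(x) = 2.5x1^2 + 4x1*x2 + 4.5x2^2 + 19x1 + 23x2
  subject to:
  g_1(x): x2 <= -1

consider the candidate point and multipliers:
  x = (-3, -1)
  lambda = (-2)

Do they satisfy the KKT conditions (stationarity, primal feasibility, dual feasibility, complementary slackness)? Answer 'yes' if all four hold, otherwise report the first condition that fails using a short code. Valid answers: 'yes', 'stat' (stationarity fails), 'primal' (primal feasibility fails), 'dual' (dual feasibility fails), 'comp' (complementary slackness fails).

Gradient of f: grad f(x) = Q x + c = (0, 2)
Constraint values g_i(x) = a_i^T x - b_i:
  g_1((-3, -1)) = 0
Stationarity residual: grad f(x) + sum_i lambda_i a_i = (0, 0)
  -> stationarity OK
Primal feasibility (all g_i <= 0): OK
Dual feasibility (all lambda_i >= 0): FAILS
Complementary slackness (lambda_i * g_i(x) = 0 for all i): OK

Verdict: the first failing condition is dual_feasibility -> dual.

dual


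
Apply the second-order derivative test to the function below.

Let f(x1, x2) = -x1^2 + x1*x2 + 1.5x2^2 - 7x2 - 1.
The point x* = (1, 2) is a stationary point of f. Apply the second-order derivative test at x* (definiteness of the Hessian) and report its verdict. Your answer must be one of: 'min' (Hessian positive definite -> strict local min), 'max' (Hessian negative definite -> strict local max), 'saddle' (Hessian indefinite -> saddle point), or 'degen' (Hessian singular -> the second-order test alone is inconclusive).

Compute the Hessian H = grad^2 f:
  H = [[-2, 1], [1, 3]]
Verify stationarity: grad f(x*) = H x* + g = (0, 0).
Eigenvalues of H: -2.1926, 3.1926.
Eigenvalues have mixed signs, so H is indefinite -> x* is a saddle point.

saddle


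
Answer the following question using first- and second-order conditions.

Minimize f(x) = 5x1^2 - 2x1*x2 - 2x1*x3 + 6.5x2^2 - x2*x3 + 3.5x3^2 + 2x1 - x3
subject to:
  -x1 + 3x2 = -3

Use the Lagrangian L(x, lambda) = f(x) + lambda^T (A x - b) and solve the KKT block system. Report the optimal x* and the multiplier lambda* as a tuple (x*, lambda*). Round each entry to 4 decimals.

Form the Lagrangian:
  L(x, lambda) = (1/2) x^T Q x + c^T x + lambda^T (A x - b)
Stationarity (grad_x L = 0): Q x + c + A^T lambda = 0.
Primal feasibility: A x = b.

This gives the KKT block system:
  [ Q   A^T ] [ x     ]   [-c ]
  [ A    0  ] [ lambda ] = [ b ]

Solving the linear system:
  x*      = (0.0357, -0.9881, 0.0119)
  lambda* = (4.3095)
  f(x*)   = 6.494

x* = (0.0357, -0.9881, 0.0119), lambda* = (4.3095)


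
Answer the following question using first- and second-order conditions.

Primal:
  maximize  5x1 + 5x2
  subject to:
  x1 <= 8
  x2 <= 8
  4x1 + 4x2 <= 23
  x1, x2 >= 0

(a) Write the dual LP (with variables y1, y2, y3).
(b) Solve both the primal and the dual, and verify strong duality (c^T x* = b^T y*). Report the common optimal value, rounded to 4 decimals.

The standard primal-dual pair for 'max c^T x s.t. A x <= b, x >= 0' is:
  Dual:  min b^T y  s.t.  A^T y >= c,  y >= 0.

So the dual LP is:
  minimize  8y1 + 8y2 + 23y3
  subject to:
    y1 + 4y3 >= 5
    y2 + 4y3 >= 5
    y1, y2, y3 >= 0

Solving the primal: x* = (5.75, 0).
  primal value c^T x* = 28.75.
Solving the dual: y* = (0, 0, 1.25).
  dual value b^T y* = 28.75.
Strong duality: c^T x* = b^T y*. Confirmed.

28.75


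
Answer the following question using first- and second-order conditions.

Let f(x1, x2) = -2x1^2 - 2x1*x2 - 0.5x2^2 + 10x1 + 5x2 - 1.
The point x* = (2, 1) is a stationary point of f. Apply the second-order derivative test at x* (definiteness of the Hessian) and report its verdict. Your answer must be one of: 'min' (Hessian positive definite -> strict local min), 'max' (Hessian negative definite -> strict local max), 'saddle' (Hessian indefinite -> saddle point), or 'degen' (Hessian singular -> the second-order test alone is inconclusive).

Compute the Hessian H = grad^2 f:
  H = [[-4, -2], [-2, -1]]
Verify stationarity: grad f(x*) = H x* + g = (0, 0).
Eigenvalues of H: -5, 0.
H has a zero eigenvalue (singular; negative semidefinite but not definite), so H is neither positive definite, negative definite, nor indefinite. The second-order test alone is inconclusive -> degen.
(Indeed, f is constant along the null direction of H through x*, so x* is not a strict local extremum.)

degen


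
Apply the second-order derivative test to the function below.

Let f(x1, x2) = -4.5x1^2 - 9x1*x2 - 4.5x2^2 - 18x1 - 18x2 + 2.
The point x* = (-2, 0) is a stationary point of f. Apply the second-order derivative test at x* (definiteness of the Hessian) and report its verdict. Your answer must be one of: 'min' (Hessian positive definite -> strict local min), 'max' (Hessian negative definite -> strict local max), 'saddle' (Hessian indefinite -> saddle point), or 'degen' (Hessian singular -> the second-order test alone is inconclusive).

Compute the Hessian H = grad^2 f:
  H = [[-9, -9], [-9, -9]]
Verify stationarity: grad f(x*) = H x* + g = (0, 0).
Eigenvalues of H: -18, 0.
H has a zero eigenvalue (singular; negative semidefinite but not definite), so H is neither positive definite, negative definite, nor indefinite. The second-order test alone is inconclusive -> degen.
(Indeed, f is constant along the null direction of H through x*, so x* is not a strict local extremum.)

degen


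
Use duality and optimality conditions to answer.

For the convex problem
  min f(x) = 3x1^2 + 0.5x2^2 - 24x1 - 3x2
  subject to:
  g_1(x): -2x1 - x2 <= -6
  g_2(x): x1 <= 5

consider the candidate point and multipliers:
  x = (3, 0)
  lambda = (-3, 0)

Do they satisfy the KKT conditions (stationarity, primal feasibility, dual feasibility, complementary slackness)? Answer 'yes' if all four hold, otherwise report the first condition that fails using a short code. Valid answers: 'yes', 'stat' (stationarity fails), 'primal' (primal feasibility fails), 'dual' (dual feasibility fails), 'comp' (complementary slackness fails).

Gradient of f: grad f(x) = Q x + c = (-6, -3)
Constraint values g_i(x) = a_i^T x - b_i:
  g_1((3, 0)) = 0
  g_2((3, 0)) = -2
Stationarity residual: grad f(x) + sum_i lambda_i a_i = (0, 0)
  -> stationarity OK
Primal feasibility (all g_i <= 0): OK
Dual feasibility (all lambda_i >= 0): FAILS
Complementary slackness (lambda_i * g_i(x) = 0 for all i): OK

Verdict: the first failing condition is dual_feasibility -> dual.

dual


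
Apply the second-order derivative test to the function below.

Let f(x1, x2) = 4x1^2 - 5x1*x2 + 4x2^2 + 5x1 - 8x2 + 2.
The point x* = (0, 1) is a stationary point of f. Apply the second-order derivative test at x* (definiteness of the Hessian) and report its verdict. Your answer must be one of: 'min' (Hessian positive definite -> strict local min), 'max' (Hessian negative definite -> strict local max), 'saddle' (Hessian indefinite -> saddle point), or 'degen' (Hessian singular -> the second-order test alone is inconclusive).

Compute the Hessian H = grad^2 f:
  H = [[8, -5], [-5, 8]]
Verify stationarity: grad f(x*) = H x* + g = (0, 0).
Eigenvalues of H: 3, 13.
Both eigenvalues > 0, so H is positive definite -> x* is a strict local min.

min


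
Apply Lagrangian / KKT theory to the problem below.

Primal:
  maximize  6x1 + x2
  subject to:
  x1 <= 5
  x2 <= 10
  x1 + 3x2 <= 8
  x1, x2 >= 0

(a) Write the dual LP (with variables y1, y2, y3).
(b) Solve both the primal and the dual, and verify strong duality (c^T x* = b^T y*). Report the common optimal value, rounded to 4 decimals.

The standard primal-dual pair for 'max c^T x s.t. A x <= b, x >= 0' is:
  Dual:  min b^T y  s.t.  A^T y >= c,  y >= 0.

So the dual LP is:
  minimize  5y1 + 10y2 + 8y3
  subject to:
    y1 + y3 >= 6
    y2 + 3y3 >= 1
    y1, y2, y3 >= 0

Solving the primal: x* = (5, 1).
  primal value c^T x* = 31.
Solving the dual: y* = (5.6667, 0, 0.3333).
  dual value b^T y* = 31.
Strong duality: c^T x* = b^T y*. Confirmed.

31


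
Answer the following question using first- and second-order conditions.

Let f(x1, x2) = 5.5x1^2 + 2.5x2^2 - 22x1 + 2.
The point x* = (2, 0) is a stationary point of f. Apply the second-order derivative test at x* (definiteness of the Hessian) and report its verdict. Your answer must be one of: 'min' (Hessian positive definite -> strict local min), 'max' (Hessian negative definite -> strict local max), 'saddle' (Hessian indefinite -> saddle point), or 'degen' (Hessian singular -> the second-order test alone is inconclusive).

Compute the Hessian H = grad^2 f:
  H = [[11, 0], [0, 5]]
Verify stationarity: grad f(x*) = H x* + g = (0, 0).
Eigenvalues of H: 5, 11.
Both eigenvalues > 0, so H is positive definite -> x* is a strict local min.

min


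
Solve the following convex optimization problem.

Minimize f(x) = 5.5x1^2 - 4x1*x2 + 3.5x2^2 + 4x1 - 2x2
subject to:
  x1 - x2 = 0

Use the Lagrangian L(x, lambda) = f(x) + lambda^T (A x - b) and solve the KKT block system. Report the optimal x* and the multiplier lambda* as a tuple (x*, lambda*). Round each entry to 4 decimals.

Form the Lagrangian:
  L(x, lambda) = (1/2) x^T Q x + c^T x + lambda^T (A x - b)
Stationarity (grad_x L = 0): Q x + c + A^T lambda = 0.
Primal feasibility: A x = b.

This gives the KKT block system:
  [ Q   A^T ] [ x     ]   [-c ]
  [ A    0  ] [ lambda ] = [ b ]

Solving the linear system:
  x*      = (-0.2, -0.2)
  lambda* = (-2.6)
  f(x*)   = -0.2

x* = (-0.2, -0.2), lambda* = (-2.6)


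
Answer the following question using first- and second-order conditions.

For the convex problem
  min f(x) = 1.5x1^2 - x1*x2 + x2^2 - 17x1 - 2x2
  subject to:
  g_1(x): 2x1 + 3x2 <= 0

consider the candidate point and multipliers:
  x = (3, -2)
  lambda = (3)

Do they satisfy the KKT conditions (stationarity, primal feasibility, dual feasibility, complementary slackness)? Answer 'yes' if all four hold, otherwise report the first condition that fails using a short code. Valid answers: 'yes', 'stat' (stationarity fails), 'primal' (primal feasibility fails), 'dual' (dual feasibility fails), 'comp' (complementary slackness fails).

Gradient of f: grad f(x) = Q x + c = (-6, -9)
Constraint values g_i(x) = a_i^T x - b_i:
  g_1((3, -2)) = 0
Stationarity residual: grad f(x) + sum_i lambda_i a_i = (0, 0)
  -> stationarity OK
Primal feasibility (all g_i <= 0): OK
Dual feasibility (all lambda_i >= 0): OK
Complementary slackness (lambda_i * g_i(x) = 0 for all i): OK

Verdict: yes, KKT holds.

yes


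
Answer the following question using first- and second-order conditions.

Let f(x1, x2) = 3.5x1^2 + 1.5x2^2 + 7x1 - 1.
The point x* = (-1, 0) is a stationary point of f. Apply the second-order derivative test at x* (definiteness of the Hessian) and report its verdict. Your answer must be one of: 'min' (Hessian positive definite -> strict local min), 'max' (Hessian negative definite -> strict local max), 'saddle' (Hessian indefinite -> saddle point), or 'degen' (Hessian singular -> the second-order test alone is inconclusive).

Compute the Hessian H = grad^2 f:
  H = [[7, 0], [0, 3]]
Verify stationarity: grad f(x*) = H x* + g = (0, 0).
Eigenvalues of H: 3, 7.
Both eigenvalues > 0, so H is positive definite -> x* is a strict local min.

min


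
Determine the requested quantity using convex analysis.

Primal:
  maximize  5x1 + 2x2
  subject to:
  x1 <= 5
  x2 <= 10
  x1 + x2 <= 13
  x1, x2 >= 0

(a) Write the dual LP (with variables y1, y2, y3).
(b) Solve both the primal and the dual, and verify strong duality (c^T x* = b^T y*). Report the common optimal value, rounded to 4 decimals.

The standard primal-dual pair for 'max c^T x s.t. A x <= b, x >= 0' is:
  Dual:  min b^T y  s.t.  A^T y >= c,  y >= 0.

So the dual LP is:
  minimize  5y1 + 10y2 + 13y3
  subject to:
    y1 + y3 >= 5
    y2 + y3 >= 2
    y1, y2, y3 >= 0

Solving the primal: x* = (5, 8).
  primal value c^T x* = 41.
Solving the dual: y* = (3, 0, 2).
  dual value b^T y* = 41.
Strong duality: c^T x* = b^T y*. Confirmed.

41


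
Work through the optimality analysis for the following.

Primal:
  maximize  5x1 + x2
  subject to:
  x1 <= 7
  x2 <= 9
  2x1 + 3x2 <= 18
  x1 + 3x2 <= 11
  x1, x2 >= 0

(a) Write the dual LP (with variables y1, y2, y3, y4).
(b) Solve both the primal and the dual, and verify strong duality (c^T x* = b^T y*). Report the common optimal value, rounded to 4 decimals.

The standard primal-dual pair for 'max c^T x s.t. A x <= b, x >= 0' is:
  Dual:  min b^T y  s.t.  A^T y >= c,  y >= 0.

So the dual LP is:
  minimize  7y1 + 9y2 + 18y3 + 11y4
  subject to:
    y1 + 2y3 + y4 >= 5
    y2 + 3y3 + 3y4 >= 1
    y1, y2, y3, y4 >= 0

Solving the primal: x* = (7, 1.3333).
  primal value c^T x* = 36.3333.
Solving the dual: y* = (4.6667, 0, 0, 0.3333).
  dual value b^T y* = 36.3333.
Strong duality: c^T x* = b^T y*. Confirmed.

36.3333


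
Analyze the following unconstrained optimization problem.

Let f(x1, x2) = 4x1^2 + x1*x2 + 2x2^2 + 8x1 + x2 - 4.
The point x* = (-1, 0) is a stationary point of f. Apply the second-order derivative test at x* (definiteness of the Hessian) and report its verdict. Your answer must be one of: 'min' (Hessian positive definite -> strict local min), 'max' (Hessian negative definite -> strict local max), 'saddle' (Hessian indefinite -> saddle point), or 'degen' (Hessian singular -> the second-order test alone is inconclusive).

Compute the Hessian H = grad^2 f:
  H = [[8, 1], [1, 4]]
Verify stationarity: grad f(x*) = H x* + g = (0, 0).
Eigenvalues of H: 3.7639, 8.2361.
Both eigenvalues > 0, so H is positive definite -> x* is a strict local min.

min


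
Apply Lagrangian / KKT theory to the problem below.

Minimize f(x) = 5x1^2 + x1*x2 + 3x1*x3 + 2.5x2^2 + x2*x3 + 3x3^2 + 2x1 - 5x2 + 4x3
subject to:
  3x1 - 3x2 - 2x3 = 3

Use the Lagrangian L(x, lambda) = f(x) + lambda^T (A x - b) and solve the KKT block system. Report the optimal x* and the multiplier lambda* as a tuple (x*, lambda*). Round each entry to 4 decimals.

Form the Lagrangian:
  L(x, lambda) = (1/2) x^T Q x + c^T x + lambda^T (A x - b)
Stationarity (grad_x L = 0): Q x + c + A^T lambda = 0.
Primal feasibility: A x = b.

This gives the KKT block system:
  [ Q   A^T ] [ x     ]   [-c ]
  [ A    0  ] [ lambda ] = [ b ]

Solving the linear system:
  x*      = (0.5294, 0.4649, -1.4032)
  lambda* = (-1.1831)
  f(x*)   = -1.6646

x* = (0.5294, 0.4649, -1.4032), lambda* = (-1.1831)


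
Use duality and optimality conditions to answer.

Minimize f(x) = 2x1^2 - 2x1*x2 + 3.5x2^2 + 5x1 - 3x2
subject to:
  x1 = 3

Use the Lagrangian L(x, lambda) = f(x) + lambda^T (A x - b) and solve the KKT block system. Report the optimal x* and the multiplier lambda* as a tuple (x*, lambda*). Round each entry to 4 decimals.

Form the Lagrangian:
  L(x, lambda) = (1/2) x^T Q x + c^T x + lambda^T (A x - b)
Stationarity (grad_x L = 0): Q x + c + A^T lambda = 0.
Primal feasibility: A x = b.

This gives the KKT block system:
  [ Q   A^T ] [ x     ]   [-c ]
  [ A    0  ] [ lambda ] = [ b ]

Solving the linear system:
  x*      = (3, 1.2857)
  lambda* = (-14.4286)
  f(x*)   = 27.2143

x* = (3, 1.2857), lambda* = (-14.4286)


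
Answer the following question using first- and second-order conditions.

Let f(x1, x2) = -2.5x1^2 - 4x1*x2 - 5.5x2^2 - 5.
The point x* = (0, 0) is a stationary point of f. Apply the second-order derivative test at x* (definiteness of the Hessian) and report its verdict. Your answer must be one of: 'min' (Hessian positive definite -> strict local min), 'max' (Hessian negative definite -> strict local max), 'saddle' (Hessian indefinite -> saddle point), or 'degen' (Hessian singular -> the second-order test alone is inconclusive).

Compute the Hessian H = grad^2 f:
  H = [[-5, -4], [-4, -11]]
Verify stationarity: grad f(x*) = H x* + g = (0, 0).
Eigenvalues of H: -13, -3.
Both eigenvalues < 0, so H is negative definite -> x* is a strict local max.

max


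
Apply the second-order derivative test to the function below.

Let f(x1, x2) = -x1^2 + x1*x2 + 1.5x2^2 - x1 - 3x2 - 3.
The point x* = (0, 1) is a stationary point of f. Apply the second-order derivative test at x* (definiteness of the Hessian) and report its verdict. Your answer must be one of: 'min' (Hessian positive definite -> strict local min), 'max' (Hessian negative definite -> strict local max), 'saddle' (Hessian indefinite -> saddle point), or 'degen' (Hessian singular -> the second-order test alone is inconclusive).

Compute the Hessian H = grad^2 f:
  H = [[-2, 1], [1, 3]]
Verify stationarity: grad f(x*) = H x* + g = (0, 0).
Eigenvalues of H: -2.1926, 3.1926.
Eigenvalues have mixed signs, so H is indefinite -> x* is a saddle point.

saddle


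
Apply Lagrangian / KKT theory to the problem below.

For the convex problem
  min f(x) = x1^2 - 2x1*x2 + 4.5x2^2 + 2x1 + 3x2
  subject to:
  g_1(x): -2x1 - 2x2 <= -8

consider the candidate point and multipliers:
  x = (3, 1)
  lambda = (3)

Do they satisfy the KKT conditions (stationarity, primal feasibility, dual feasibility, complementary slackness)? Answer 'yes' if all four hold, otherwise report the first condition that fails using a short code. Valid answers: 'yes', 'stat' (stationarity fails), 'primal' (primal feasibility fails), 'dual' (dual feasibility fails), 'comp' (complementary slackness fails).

Gradient of f: grad f(x) = Q x + c = (6, 6)
Constraint values g_i(x) = a_i^T x - b_i:
  g_1((3, 1)) = 0
Stationarity residual: grad f(x) + sum_i lambda_i a_i = (0, 0)
  -> stationarity OK
Primal feasibility (all g_i <= 0): OK
Dual feasibility (all lambda_i >= 0): OK
Complementary slackness (lambda_i * g_i(x) = 0 for all i): OK

Verdict: yes, KKT holds.

yes


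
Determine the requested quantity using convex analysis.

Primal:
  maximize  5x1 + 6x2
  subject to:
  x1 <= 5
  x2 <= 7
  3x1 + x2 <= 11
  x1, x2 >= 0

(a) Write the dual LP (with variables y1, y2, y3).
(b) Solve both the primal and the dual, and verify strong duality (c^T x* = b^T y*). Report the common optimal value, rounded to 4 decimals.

The standard primal-dual pair for 'max c^T x s.t. A x <= b, x >= 0' is:
  Dual:  min b^T y  s.t.  A^T y >= c,  y >= 0.

So the dual LP is:
  minimize  5y1 + 7y2 + 11y3
  subject to:
    y1 + 3y3 >= 5
    y2 + y3 >= 6
    y1, y2, y3 >= 0

Solving the primal: x* = (1.3333, 7).
  primal value c^T x* = 48.6667.
Solving the dual: y* = (0, 4.3333, 1.6667).
  dual value b^T y* = 48.6667.
Strong duality: c^T x* = b^T y*. Confirmed.

48.6667


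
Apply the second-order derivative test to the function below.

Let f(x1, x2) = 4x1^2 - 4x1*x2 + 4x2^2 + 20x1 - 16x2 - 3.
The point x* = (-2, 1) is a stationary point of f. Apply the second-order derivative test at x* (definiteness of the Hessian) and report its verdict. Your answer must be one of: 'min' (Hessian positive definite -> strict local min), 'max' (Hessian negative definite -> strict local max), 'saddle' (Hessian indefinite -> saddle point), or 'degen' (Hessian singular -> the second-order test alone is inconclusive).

Compute the Hessian H = grad^2 f:
  H = [[8, -4], [-4, 8]]
Verify stationarity: grad f(x*) = H x* + g = (0, 0).
Eigenvalues of H: 4, 12.
Both eigenvalues > 0, so H is positive definite -> x* is a strict local min.

min


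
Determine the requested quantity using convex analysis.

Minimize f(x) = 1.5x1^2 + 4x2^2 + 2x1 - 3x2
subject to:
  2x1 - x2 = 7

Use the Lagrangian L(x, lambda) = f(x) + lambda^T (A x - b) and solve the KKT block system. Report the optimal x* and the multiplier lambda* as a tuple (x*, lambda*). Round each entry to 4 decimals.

Form the Lagrangian:
  L(x, lambda) = (1/2) x^T Q x + c^T x + lambda^T (A x - b)
Stationarity (grad_x L = 0): Q x + c + A^T lambda = 0.
Primal feasibility: A x = b.

This gives the KKT block system:
  [ Q   A^T ] [ x     ]   [-c ]
  [ A    0  ] [ lambda ] = [ b ]

Solving the linear system:
  x*      = (3.3143, -0.3714)
  lambda* = (-5.9714)
  f(x*)   = 24.7714

x* = (3.3143, -0.3714), lambda* = (-5.9714)


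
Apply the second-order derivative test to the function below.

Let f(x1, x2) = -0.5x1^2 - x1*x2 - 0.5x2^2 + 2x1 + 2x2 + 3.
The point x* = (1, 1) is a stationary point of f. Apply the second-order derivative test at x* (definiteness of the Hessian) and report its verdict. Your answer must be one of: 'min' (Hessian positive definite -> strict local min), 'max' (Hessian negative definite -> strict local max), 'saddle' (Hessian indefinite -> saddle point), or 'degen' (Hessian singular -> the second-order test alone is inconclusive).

Compute the Hessian H = grad^2 f:
  H = [[-1, -1], [-1, -1]]
Verify stationarity: grad f(x*) = H x* + g = (0, 0).
Eigenvalues of H: -2, 0.
H has a zero eigenvalue (singular; negative semidefinite but not definite), so H is neither positive definite, negative definite, nor indefinite. The second-order test alone is inconclusive -> degen.
(Indeed, f is constant along the null direction of H through x*, so x* is not a strict local extremum.)

degen


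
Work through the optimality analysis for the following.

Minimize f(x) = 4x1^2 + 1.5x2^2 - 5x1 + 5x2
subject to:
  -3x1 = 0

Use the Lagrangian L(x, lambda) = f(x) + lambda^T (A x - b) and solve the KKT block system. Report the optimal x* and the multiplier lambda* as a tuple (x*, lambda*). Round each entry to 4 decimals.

Form the Lagrangian:
  L(x, lambda) = (1/2) x^T Q x + c^T x + lambda^T (A x - b)
Stationarity (grad_x L = 0): Q x + c + A^T lambda = 0.
Primal feasibility: A x = b.

This gives the KKT block system:
  [ Q   A^T ] [ x     ]   [-c ]
  [ A    0  ] [ lambda ] = [ b ]

Solving the linear system:
  x*      = (0, -1.6667)
  lambda* = (-1.6667)
  f(x*)   = -4.1667

x* = (0, -1.6667), lambda* = (-1.6667)


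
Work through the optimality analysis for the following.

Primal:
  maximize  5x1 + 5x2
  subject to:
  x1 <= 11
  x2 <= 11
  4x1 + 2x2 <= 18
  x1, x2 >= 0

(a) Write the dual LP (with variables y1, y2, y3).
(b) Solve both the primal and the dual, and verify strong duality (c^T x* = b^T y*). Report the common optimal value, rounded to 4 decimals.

The standard primal-dual pair for 'max c^T x s.t. A x <= b, x >= 0' is:
  Dual:  min b^T y  s.t.  A^T y >= c,  y >= 0.

So the dual LP is:
  minimize  11y1 + 11y2 + 18y3
  subject to:
    y1 + 4y3 >= 5
    y2 + 2y3 >= 5
    y1, y2, y3 >= 0

Solving the primal: x* = (0, 9).
  primal value c^T x* = 45.
Solving the dual: y* = (0, 0, 2.5).
  dual value b^T y* = 45.
Strong duality: c^T x* = b^T y*. Confirmed.

45


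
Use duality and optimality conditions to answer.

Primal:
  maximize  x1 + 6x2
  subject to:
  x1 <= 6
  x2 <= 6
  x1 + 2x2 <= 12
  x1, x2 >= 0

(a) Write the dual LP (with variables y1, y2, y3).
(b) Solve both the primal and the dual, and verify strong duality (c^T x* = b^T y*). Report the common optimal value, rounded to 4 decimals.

The standard primal-dual pair for 'max c^T x s.t. A x <= b, x >= 0' is:
  Dual:  min b^T y  s.t.  A^T y >= c,  y >= 0.

So the dual LP is:
  minimize  6y1 + 6y2 + 12y3
  subject to:
    y1 + y3 >= 1
    y2 + 2y3 >= 6
    y1, y2, y3 >= 0

Solving the primal: x* = (0, 6).
  primal value c^T x* = 36.
Solving the dual: y* = (0, 0, 3).
  dual value b^T y* = 36.
Strong duality: c^T x* = b^T y*. Confirmed.

36


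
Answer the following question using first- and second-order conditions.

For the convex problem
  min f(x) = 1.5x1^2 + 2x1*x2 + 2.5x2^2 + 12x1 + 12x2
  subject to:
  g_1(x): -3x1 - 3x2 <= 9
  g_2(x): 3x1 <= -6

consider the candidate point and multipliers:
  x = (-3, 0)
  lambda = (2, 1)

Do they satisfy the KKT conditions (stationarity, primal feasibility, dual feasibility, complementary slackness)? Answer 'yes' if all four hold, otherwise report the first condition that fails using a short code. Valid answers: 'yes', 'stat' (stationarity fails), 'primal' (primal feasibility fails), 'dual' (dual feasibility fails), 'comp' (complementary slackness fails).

Gradient of f: grad f(x) = Q x + c = (3, 6)
Constraint values g_i(x) = a_i^T x - b_i:
  g_1((-3, 0)) = 0
  g_2((-3, 0)) = -3
Stationarity residual: grad f(x) + sum_i lambda_i a_i = (0, 0)
  -> stationarity OK
Primal feasibility (all g_i <= 0): OK
Dual feasibility (all lambda_i >= 0): OK
Complementary slackness (lambda_i * g_i(x) = 0 for all i): FAILS

Verdict: the first failing condition is complementary_slackness -> comp.

comp


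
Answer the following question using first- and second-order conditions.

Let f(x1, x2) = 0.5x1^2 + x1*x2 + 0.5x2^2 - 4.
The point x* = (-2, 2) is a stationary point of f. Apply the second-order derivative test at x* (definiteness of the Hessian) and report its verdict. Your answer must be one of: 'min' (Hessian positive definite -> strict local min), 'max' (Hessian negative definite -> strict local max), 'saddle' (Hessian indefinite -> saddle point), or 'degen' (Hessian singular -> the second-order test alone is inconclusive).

Compute the Hessian H = grad^2 f:
  H = [[1, 1], [1, 1]]
Verify stationarity: grad f(x*) = H x* + g = (0, 0).
Eigenvalues of H: 0, 2.
H has a zero eigenvalue (singular; positive semidefinite but not definite), so H is neither positive definite, negative definite, nor indefinite. The second-order test alone is inconclusive -> degen.
(Indeed, f is constant along the null direction of H through x*, so x* is not a strict local extremum.)

degen


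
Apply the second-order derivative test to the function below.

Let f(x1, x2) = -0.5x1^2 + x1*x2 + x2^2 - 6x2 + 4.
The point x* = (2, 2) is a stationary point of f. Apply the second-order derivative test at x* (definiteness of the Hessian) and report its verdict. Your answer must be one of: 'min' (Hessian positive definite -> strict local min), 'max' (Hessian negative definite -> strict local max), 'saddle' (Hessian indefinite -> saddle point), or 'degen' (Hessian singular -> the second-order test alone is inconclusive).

Compute the Hessian H = grad^2 f:
  H = [[-1, 1], [1, 2]]
Verify stationarity: grad f(x*) = H x* + g = (0, 0).
Eigenvalues of H: -1.3028, 2.3028.
Eigenvalues have mixed signs, so H is indefinite -> x* is a saddle point.

saddle


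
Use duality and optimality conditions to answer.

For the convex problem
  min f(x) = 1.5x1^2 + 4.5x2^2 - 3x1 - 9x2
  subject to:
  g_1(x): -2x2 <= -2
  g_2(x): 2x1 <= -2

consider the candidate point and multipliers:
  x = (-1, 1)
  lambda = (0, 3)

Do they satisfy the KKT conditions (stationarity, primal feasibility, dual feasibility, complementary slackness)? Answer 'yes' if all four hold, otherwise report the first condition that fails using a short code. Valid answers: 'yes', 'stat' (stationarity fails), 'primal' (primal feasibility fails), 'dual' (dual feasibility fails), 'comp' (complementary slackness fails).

Gradient of f: grad f(x) = Q x + c = (-6, 0)
Constraint values g_i(x) = a_i^T x - b_i:
  g_1((-1, 1)) = 0
  g_2((-1, 1)) = 0
Stationarity residual: grad f(x) + sum_i lambda_i a_i = (0, 0)
  -> stationarity OK
Primal feasibility (all g_i <= 0): OK
Dual feasibility (all lambda_i >= 0): OK
Complementary slackness (lambda_i * g_i(x) = 0 for all i): OK

Verdict: yes, KKT holds.

yes


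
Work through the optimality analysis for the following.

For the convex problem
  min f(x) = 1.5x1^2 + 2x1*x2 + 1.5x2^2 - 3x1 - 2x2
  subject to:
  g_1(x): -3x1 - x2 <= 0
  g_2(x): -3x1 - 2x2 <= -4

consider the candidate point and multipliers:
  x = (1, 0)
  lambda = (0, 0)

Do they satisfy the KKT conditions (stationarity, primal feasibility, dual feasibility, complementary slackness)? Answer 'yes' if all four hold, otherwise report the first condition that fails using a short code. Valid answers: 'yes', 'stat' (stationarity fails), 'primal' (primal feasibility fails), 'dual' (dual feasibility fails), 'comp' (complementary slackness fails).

Gradient of f: grad f(x) = Q x + c = (0, 0)
Constraint values g_i(x) = a_i^T x - b_i:
  g_1((1, 0)) = -3
  g_2((1, 0)) = 1
Stationarity residual: grad f(x) + sum_i lambda_i a_i = (0, 0)
  -> stationarity OK
Primal feasibility (all g_i <= 0): FAILS
Dual feasibility (all lambda_i >= 0): OK
Complementary slackness (lambda_i * g_i(x) = 0 for all i): OK

Verdict: the first failing condition is primal_feasibility -> primal.

primal


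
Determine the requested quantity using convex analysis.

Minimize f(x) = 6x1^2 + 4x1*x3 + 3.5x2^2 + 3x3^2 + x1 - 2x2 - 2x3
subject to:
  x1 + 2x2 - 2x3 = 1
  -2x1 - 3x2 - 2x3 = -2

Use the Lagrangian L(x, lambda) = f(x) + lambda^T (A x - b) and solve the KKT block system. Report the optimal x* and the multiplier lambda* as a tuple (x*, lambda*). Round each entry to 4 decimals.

Form the Lagrangian:
  L(x, lambda) = (1/2) x^T Q x + c^T x + lambda^T (A x - b)
Stationarity (grad_x L = 0): Q x + c + A^T lambda = 0.
Primal feasibility: A x = b.

This gives the KKT block system:
  [ Q   A^T ] [ x     ]   [-c ]
  [ A    0  ] [ lambda ] = [ b ]

Solving the linear system:
  x*      = (-0.016, 0.6096, 0.1016)
  lambda* = (-0.8897, 0.1626)
  f(x*)   = -0.1118

x* = (-0.016, 0.6096, 0.1016), lambda* = (-0.8897, 0.1626)


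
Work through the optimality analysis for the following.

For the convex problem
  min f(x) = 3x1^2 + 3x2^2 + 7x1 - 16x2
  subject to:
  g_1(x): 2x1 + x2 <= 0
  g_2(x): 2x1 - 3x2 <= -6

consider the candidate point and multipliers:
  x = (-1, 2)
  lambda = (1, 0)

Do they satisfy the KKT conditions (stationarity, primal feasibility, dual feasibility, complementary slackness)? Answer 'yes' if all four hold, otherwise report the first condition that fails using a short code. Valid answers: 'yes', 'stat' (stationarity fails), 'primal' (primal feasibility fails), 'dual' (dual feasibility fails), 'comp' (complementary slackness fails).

Gradient of f: grad f(x) = Q x + c = (1, -4)
Constraint values g_i(x) = a_i^T x - b_i:
  g_1((-1, 2)) = 0
  g_2((-1, 2)) = -2
Stationarity residual: grad f(x) + sum_i lambda_i a_i = (3, -3)
  -> stationarity FAILS
Primal feasibility (all g_i <= 0): OK
Dual feasibility (all lambda_i >= 0): OK
Complementary slackness (lambda_i * g_i(x) = 0 for all i): OK

Verdict: the first failing condition is stationarity -> stat.

stat


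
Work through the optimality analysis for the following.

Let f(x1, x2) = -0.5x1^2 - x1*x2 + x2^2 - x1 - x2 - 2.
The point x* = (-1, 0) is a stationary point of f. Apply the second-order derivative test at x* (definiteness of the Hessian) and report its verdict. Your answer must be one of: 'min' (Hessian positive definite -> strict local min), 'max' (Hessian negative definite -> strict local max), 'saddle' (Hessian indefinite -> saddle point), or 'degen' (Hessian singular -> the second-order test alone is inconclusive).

Compute the Hessian H = grad^2 f:
  H = [[-1, -1], [-1, 2]]
Verify stationarity: grad f(x*) = H x* + g = (0, 0).
Eigenvalues of H: -1.3028, 2.3028.
Eigenvalues have mixed signs, so H is indefinite -> x* is a saddle point.

saddle


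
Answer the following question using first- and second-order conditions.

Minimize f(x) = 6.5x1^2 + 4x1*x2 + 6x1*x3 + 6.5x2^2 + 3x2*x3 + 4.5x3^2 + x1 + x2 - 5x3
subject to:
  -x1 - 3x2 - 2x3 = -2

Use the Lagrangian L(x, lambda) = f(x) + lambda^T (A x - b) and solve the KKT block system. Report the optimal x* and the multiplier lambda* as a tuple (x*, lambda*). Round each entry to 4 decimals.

Form the Lagrangian:
  L(x, lambda) = (1/2) x^T Q x + c^T x + lambda^T (A x - b)
Stationarity (grad_x L = 0): Q x + c + A^T lambda = 0.
Primal feasibility: A x = b.

This gives the KKT block system:
  [ Q   A^T ] [ x     ]   [-c ]
  [ A    0  ] [ lambda ] = [ b ]

Solving the linear system:
  x*      = (-0.5429, 0.0881, 1.1394)
  lambda* = (1.1304)
  f(x*)   = -1.9454

x* = (-0.5429, 0.0881, 1.1394), lambda* = (1.1304)


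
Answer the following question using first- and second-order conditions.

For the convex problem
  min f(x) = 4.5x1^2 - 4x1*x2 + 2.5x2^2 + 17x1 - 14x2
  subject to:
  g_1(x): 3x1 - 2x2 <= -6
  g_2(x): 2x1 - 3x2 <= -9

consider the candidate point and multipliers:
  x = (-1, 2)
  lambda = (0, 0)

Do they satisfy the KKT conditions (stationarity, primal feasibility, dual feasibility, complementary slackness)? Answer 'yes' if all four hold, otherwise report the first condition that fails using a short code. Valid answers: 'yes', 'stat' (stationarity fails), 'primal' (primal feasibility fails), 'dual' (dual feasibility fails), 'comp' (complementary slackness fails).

Gradient of f: grad f(x) = Q x + c = (0, 0)
Constraint values g_i(x) = a_i^T x - b_i:
  g_1((-1, 2)) = -1
  g_2((-1, 2)) = 1
Stationarity residual: grad f(x) + sum_i lambda_i a_i = (0, 0)
  -> stationarity OK
Primal feasibility (all g_i <= 0): FAILS
Dual feasibility (all lambda_i >= 0): OK
Complementary slackness (lambda_i * g_i(x) = 0 for all i): OK

Verdict: the first failing condition is primal_feasibility -> primal.

primal
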